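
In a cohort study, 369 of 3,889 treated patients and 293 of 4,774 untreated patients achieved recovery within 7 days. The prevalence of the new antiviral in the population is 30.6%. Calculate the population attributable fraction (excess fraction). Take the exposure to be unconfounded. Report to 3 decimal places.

PAF ≈ 0.143

p₁ = P(outcome | exposed) = 369/3889 = 0.094883
p₀ = P(outcome | unexposed) = 293/4774 = 0.061374
Overall risk P(Y=1) = π·p₁ + (1−π)·p₀ = 0.306×0.094883 + 0.694×0.061374 = 0.071628.
Under exogeneity, PAF = [P(Y=1) − p₀] / P(Y=1).
PAF = (0.071628 − 0.061374) / 0.071628 ≈ 0.1432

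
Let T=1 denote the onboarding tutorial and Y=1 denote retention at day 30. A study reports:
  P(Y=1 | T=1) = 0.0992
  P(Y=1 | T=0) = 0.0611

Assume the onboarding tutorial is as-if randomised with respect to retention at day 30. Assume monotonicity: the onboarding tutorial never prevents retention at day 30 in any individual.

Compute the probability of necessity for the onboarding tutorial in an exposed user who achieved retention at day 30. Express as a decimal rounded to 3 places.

Let p₁ = 0.0992, p₀ = 0.0611.
Under exogeneity and monotonicity, PN = (p₁ − p₀) / p₁.
PN = (0.0992 − 0.0611) / 0.0992 = 0.0381 / 0.0992 ≈ 0.3841

PN ≈ 0.384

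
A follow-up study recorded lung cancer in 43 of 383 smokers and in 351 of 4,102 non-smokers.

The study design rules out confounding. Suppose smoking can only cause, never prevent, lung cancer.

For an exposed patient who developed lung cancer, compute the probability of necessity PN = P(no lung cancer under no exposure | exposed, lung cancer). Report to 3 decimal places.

PN ≈ 0.238

p₁ = P(outcome | exposed) = 43/383 = 0.11227
p₀ = P(outcome | unexposed) = 351/4102 = 0.085568
Under exogeneity and monotonicity, PN = (p₁ − p₀) / p₁.
PN = (0.11227 − 0.085568) / 0.11227 = 0.026704 / 0.11227 ≈ 0.2378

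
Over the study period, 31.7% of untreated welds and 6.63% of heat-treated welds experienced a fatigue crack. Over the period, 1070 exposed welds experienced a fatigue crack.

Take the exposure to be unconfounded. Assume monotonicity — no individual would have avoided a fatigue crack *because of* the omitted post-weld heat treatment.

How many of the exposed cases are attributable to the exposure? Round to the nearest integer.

about 846 cases

p₁ = 0.317, p₀ = 0.0663.
PN = (p₁ − p₀)/p₁ = (0.317 − 0.0663) / 0.317 ≈ 0.79085.
Attributable cases ≈ PN × (exposed cases) = 0.79085 × 1070 ≈ 846.21.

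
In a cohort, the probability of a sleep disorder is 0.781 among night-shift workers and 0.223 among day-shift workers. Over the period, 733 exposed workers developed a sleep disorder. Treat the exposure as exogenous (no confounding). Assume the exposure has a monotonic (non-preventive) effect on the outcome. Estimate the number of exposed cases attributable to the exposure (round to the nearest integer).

Let p₁ = 0.781, p₀ = 0.223.
PN = (p₁ − p₀)/p₁ = (0.781 − 0.223) / 0.781 ≈ 0.71447.
Attributable cases ≈ PN × (exposed cases) = 0.71447 × 733 ≈ 523.71.

about 524 cases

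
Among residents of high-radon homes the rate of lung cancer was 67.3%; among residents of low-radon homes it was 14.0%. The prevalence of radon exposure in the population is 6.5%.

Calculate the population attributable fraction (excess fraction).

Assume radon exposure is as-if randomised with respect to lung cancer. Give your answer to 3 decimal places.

PAF ≈ 0.198

p₁ = 0.673, p₀ = 0.14.
Overall risk P(Y=1) = π·p₁ + (1−π)·p₀ = 0.065×0.673 + 0.935×0.14 = 0.17465.
Under exogeneity, PAF = [P(Y=1) − p₀] / P(Y=1).
PAF = (0.17465 − 0.14) / 0.17465 ≈ 0.1984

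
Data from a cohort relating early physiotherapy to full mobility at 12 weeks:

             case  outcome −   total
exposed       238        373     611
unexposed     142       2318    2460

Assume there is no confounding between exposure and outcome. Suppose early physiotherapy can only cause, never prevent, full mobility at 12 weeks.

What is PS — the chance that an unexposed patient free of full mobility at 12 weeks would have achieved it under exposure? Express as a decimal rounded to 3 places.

p₁ = P(outcome | exposed) = 238/611 = 0.38953
p₀ = P(outcome | unexposed) = 142/2460 = 0.057724
Under exogeneity and monotonicity, PS = (p₁ − p₀) / (1 − p₀).
PS = (0.38953 − 0.057724) / (1 − 0.057724) = 0.3318 / 0.94228 ≈ 0.3521

PS ≈ 0.352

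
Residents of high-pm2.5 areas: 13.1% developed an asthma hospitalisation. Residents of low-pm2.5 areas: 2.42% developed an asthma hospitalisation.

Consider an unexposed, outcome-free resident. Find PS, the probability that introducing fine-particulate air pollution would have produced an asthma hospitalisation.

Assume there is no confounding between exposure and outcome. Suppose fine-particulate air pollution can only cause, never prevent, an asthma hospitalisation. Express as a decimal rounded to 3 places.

p₁ = 0.131, p₀ = 0.0242.
Under exogeneity and monotonicity, PS = (p₁ − p₀) / (1 − p₀).
PS = (0.131 − 0.0242) / (1 − 0.0242) = 0.1068 / 0.9758 ≈ 0.1094

PS ≈ 0.109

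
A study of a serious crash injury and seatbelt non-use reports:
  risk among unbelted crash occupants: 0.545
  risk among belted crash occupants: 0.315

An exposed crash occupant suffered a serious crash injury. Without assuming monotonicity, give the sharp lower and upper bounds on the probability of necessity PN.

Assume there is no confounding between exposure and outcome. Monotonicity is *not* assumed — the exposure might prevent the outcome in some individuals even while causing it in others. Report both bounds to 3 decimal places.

Let p₁ = 0.545, p₀ = 0.315.
Under exogeneity alone the bounds on PN are max{0,(p₁−p₀)/p₁} ≤ PN ≤ min{1,(1−p₀)/p₁}.
  lower = (p₁ − p₀)/p₁ = 0.23 / 0.545 ≈ 0.4220
  upper = min{1, (1 − p₀)/p₁} = 0.685 / 0.545 ≈ 1.2569 → capped at 1

0.422 ≤ PN ≤ 1.000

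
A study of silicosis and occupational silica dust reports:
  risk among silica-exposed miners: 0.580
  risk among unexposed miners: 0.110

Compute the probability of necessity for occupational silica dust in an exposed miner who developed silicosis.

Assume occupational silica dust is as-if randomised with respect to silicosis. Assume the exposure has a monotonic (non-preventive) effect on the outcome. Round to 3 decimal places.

PN ≈ 0.810

Let p₁ = 0.58, p₀ = 0.11.
Under exogeneity and monotonicity, PN = (p₁ − p₀) / p₁.
PN = (0.58 − 0.11) / 0.58 = 0.47 / 0.58 ≈ 0.8103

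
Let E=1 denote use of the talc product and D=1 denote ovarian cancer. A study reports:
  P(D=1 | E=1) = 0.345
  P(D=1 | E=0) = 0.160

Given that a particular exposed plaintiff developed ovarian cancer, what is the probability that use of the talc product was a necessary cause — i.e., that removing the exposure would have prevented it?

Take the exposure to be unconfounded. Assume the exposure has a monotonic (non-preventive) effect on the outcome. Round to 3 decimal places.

Let p₁ = 0.345, p₀ = 0.16.
Under exogeneity and monotonicity, PN = (p₁ − p₀) / p₁.
PN = (0.345 − 0.16) / 0.345 = 0.185 / 0.345 ≈ 0.5362

PN ≈ 0.536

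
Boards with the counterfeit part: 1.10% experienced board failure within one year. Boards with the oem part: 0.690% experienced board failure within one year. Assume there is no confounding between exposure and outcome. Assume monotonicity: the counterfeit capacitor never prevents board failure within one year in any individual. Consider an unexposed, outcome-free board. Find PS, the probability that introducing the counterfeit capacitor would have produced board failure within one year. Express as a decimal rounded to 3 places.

p₁ = 0.011, p₀ = 0.0069.
Under exogeneity and monotonicity, PS = (p₁ − p₀) / (1 − p₀).
PS = (0.011 − 0.0069) / (1 − 0.0069) = 0.0041 / 0.9931 ≈ 0.0041

PS ≈ 0.004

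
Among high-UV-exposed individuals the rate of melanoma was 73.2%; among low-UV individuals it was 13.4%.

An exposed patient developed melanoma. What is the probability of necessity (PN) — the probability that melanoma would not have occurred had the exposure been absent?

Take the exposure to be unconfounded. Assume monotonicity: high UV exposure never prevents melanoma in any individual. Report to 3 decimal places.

p₁ = 0.732, p₀ = 0.134.
Under exogeneity and monotonicity, PN = (p₁ − p₀) / p₁.
PN = (0.732 − 0.134) / 0.732 = 0.598 / 0.732 ≈ 0.8169

PN ≈ 0.817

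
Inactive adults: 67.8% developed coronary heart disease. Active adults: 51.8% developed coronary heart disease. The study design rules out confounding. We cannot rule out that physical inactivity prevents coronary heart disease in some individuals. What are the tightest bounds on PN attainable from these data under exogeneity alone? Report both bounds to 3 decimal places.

0.236 ≤ PN ≤ 0.711

p₁ = 0.678, p₀ = 0.518.
Under exogeneity alone the bounds on PN are max{0,(p₁−p₀)/p₁} ≤ PN ≤ min{1,(1−p₀)/p₁}.
  lower = (p₁ − p₀)/p₁ = 0.16 / 0.678 ≈ 0.2360
  upper = min{1, (1 − p₀)/p₁} = 0.482 / 0.678 ≈ 0.7109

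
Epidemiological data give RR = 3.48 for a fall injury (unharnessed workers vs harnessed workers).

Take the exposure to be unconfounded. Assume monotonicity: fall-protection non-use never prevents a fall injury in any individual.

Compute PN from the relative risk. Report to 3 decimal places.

PN ≈ 0.713

Under exogeneity and monotonicity, PN = (RR − 1) / RR = 1 − 1/RR.
PN = (3.48 − 1) / 3.48 = 2.48 / 3.48 ≈ 0.7126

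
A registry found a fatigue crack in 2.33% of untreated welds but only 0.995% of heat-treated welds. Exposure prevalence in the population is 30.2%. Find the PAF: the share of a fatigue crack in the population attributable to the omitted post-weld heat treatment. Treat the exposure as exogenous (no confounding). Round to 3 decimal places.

PAF ≈ 0.288

p₁ = 0.0233, p₀ = 0.00995.
Overall risk P(Y=1) = π·p₁ + (1−π)·p₀ = 0.302×0.0233 + 0.698×0.00995 = 0.013982.
Under exogeneity, PAF = [P(Y=1) − p₀] / P(Y=1).
PAF = (0.013982 − 0.00995) / 0.013982 ≈ 0.2884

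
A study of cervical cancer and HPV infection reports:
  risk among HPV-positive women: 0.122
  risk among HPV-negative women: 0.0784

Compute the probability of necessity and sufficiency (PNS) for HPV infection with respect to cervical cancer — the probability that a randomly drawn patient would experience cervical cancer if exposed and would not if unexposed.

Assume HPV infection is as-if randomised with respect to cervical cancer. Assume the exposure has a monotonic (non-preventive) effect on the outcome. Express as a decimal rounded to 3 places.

PNS ≈ 0.044

Let p₁ = 0.122, p₀ = 0.0784.
Under exogeneity and monotonicity, PNS = p₁ − p₀.
PNS = 0.122 − 0.0784 = 0.0436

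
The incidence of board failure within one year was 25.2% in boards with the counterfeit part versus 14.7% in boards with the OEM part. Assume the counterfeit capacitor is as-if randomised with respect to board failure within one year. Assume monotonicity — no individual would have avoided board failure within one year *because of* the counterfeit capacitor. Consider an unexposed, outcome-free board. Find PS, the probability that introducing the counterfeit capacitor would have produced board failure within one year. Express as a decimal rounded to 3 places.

PS ≈ 0.123

p₁ = 0.252, p₀ = 0.147.
Under exogeneity and monotonicity, PS = (p₁ − p₀) / (1 − p₀).
PS = (0.252 − 0.147) / (1 − 0.147) = 0.105 / 0.853 ≈ 0.1231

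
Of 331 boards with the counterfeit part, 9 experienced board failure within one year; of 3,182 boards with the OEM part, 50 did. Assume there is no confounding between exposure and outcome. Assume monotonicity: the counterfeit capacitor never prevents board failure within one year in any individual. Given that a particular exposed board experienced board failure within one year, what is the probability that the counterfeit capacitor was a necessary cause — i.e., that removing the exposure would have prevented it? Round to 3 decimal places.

p₁ = P(outcome | exposed) = 9/331 = 0.02719
p₀ = P(outcome | unexposed) = 50/3182 = 0.015713
Under exogeneity and monotonicity, PN = (p₁ − p₀) / p₁.
PN = (0.02719 − 0.015713) / 0.02719 = 0.011477 / 0.02719 ≈ 0.4221

PN ≈ 0.422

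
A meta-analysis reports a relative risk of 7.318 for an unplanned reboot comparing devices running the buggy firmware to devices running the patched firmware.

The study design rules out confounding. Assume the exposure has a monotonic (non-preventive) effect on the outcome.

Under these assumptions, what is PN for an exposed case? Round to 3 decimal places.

Under exogeneity and monotonicity, PN = (RR − 1) / RR = 1 − 1/RR.
PN = (7.318 − 1) / 7.318 = 6.318 / 7.318 ≈ 0.8634

PN ≈ 0.863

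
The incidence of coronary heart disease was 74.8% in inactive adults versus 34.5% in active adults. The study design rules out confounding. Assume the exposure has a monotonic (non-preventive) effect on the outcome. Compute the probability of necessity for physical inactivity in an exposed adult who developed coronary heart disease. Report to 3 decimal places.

p₁ = 0.748, p₀ = 0.345.
Under exogeneity and monotonicity, PN = (p₁ − p₀) / p₁.
PN = (0.748 − 0.345) / 0.748 = 0.403 / 0.748 ≈ 0.5388

PN ≈ 0.539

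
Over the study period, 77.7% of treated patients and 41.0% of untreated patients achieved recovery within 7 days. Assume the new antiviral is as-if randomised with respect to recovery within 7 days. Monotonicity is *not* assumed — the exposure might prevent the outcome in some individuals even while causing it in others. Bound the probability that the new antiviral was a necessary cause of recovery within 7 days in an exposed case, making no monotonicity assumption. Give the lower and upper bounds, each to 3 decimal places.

p₁ = 0.777, p₀ = 0.41.
Under exogeneity alone the bounds on PN are max{0,(p₁−p₀)/p₁} ≤ PN ≤ min{1,(1−p₀)/p₁}.
  lower = (p₁ − p₀)/p₁ = 0.367 / 0.777 ≈ 0.4723
  upper = min{1, (1 − p₀)/p₁} = 0.59 / 0.777 ≈ 0.7593

0.472 ≤ PN ≤ 0.759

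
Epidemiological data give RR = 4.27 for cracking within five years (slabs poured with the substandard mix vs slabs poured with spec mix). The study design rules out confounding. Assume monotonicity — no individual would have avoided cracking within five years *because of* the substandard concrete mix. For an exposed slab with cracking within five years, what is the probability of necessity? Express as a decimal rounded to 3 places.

PN ≈ 0.766

Under exogeneity and monotonicity, PN = (RR − 1) / RR = 1 − 1/RR.
PN = (4.27 − 1) / 4.27 = 3.27 / 4.27 ≈ 0.7658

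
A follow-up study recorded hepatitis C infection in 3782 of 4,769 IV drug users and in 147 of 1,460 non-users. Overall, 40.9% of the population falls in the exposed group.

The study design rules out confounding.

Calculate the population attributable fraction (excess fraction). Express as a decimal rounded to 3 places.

p₁ = P(outcome | exposed) = 3782/4769 = 0.79304
p₀ = P(outcome | unexposed) = 147/1460 = 0.10068
Overall risk P(Y=1) = π·p₁ + (1−π)·p₀ = 0.409×0.79304 + 0.591×0.10068 = 0.38386.
Under exogeneity, PAF = [P(Y=1) − p₀] / P(Y=1).
PAF = (0.38386 − 0.10068) / 0.38386 ≈ 0.7377

PAF ≈ 0.738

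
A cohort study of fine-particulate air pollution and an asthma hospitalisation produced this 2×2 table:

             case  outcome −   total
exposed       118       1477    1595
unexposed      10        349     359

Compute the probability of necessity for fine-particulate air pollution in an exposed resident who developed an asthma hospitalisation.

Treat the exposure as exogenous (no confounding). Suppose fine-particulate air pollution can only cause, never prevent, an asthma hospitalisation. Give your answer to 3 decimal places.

PN ≈ 0.623

p₁ = P(outcome | exposed) = 118/1595 = 0.073981
p₀ = P(outcome | unexposed) = 10/359 = 0.027855
Under exogeneity and monotonicity, PN = (p₁ − p₀)/p₁.
PN = (0.073981 − 0.027855) / 0.073981 ≈ 0.6235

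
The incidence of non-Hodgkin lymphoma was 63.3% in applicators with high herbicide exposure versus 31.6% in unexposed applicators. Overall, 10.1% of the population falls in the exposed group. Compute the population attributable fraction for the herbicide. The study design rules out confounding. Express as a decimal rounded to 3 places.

PAF ≈ 0.092

p₁ = 0.633, p₀ = 0.316.
Overall risk P(Y=1) = π·p₁ + (1−π)·p₀ = 0.101×0.633 + 0.899×0.316 = 0.34802.
Under exogeneity, PAF = [P(Y=1) − p₀] / P(Y=1).
PAF = (0.34802 − 0.316) / 0.34802 ≈ 0.0920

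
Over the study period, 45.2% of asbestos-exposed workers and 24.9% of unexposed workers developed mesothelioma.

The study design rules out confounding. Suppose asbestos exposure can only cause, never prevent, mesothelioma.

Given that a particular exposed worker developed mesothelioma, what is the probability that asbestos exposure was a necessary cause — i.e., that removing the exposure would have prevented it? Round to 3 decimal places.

p₁ = 0.452, p₀ = 0.249.
Under exogeneity and monotonicity, PN = (p₁ − p₀) / p₁.
PN = (0.452 − 0.249) / 0.452 = 0.203 / 0.452 ≈ 0.4491

PN ≈ 0.449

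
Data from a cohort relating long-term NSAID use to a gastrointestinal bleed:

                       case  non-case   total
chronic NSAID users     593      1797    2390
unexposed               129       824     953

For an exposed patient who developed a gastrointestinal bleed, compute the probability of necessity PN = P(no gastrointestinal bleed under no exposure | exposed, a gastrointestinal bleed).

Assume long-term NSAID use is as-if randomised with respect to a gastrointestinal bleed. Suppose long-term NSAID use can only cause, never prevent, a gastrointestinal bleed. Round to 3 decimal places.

p₁ = P(outcome | exposed) = 593/2390 = 0.24812
p₀ = P(outcome | unexposed) = 129/953 = 0.13536
Under exogeneity and monotonicity, PN = (p₁ − p₀)/p₁.
PN = (0.24812 − 0.13536) / 0.24812 ≈ 0.4544

PN ≈ 0.454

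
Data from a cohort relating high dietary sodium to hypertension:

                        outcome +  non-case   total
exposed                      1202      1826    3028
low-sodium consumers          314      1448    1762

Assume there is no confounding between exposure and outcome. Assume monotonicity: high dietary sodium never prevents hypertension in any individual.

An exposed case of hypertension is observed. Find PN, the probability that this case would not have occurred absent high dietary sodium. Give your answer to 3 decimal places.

p₁ = P(outcome | exposed) = 1202/3028 = 0.39696
p₀ = P(outcome | unexposed) = 314/1762 = 0.17821
Under exogeneity and monotonicity, PN = (p₁ − p₀) / p₁.
PN = (0.39696 − 0.17821) / 0.39696 = 0.21876 / 0.39696 ≈ 0.5511

PN ≈ 0.551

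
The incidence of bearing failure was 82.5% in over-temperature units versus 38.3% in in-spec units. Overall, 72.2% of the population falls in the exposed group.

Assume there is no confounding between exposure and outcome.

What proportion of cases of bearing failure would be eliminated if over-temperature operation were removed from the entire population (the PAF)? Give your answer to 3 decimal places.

p₁ = 0.825, p₀ = 0.383.
Overall risk P(Y=1) = π·p₁ + (1−π)·p₀ = 0.722×0.825 + 0.278×0.383 = 0.70212.
Under exogeneity, PAF = [P(Y=1) − p₀] / P(Y=1).
PAF = (0.70212 − 0.383) / 0.70212 ≈ 0.4545

PAF ≈ 0.455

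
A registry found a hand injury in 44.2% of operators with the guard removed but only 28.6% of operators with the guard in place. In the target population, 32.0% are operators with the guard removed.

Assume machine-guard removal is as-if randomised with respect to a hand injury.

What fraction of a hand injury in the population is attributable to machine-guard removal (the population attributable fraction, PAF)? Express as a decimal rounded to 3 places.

PAF ≈ 0.149

p₁ = 0.442, p₀ = 0.286.
Overall risk P(Y=1) = π·p₁ + (1−π)·p₀ = 0.32×0.442 + 0.68×0.286 = 0.33592.
Under exogeneity, PAF = [P(Y=1) − p₀] / P(Y=1).
PAF = (0.33592 − 0.286) / 0.33592 ≈ 0.1486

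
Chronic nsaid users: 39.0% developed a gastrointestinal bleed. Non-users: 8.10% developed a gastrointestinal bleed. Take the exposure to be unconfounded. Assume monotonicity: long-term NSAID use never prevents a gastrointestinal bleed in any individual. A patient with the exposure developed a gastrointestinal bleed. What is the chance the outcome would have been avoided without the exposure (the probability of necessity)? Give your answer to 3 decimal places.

p₁ = 0.39, p₀ = 0.081.
Under exogeneity and monotonicity, PN = (p₁ − p₀) / p₁.
PN = (0.39 − 0.081) / 0.39 = 0.309 / 0.39 ≈ 0.7923

PN ≈ 0.792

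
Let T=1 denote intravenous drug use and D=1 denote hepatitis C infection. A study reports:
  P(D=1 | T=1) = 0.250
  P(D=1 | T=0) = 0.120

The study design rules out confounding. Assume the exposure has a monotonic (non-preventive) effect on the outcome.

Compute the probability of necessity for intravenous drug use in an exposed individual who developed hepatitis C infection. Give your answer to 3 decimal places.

PN ≈ 0.520

Let p₁ = 0.25, p₀ = 0.12.
Under exogeneity and monotonicity, PN = (p₁ − p₀) / p₁.
PN = (0.25 − 0.12) / 0.25 = 0.13 / 0.25 ≈ 0.5200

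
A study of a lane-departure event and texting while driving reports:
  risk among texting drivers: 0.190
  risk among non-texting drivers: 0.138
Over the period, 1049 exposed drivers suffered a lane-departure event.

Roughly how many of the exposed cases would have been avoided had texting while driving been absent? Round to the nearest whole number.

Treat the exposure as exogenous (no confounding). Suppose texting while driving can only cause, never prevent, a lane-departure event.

Let p₁ = 0.19, p₀ = 0.138.
PN = (p₁ − p₀)/p₁ = (0.19 − 0.138) / 0.19 ≈ 0.27368.
Attributable cases ≈ PN × (exposed cases) = 0.27368 × 1049 ≈ 287.09.

about 287 cases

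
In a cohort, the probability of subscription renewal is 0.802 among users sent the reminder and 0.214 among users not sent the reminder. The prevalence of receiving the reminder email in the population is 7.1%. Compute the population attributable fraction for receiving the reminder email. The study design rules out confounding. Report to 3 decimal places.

PAF ≈ 0.163

Let p₁ = 0.802, p₀ = 0.214.
Overall risk P(Y=1) = π·p₁ + (1−π)·p₀ = 0.071×0.802 + 0.929×0.214 = 0.25575.
Under exogeneity, PAF = [P(Y=1) − p₀] / P(Y=1).
PAF = (0.25575 − 0.214) / 0.25575 ≈ 0.1632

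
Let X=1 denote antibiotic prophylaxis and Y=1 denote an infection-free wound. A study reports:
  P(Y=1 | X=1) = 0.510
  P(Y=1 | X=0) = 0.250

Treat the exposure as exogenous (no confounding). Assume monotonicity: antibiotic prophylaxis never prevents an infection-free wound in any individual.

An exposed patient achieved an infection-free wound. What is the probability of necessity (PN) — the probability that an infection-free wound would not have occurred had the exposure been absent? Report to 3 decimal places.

PN ≈ 0.510

Let p₁ = 0.51, p₀ = 0.25.
Under exogeneity and monotonicity, PN = (p₁ − p₀) / p₁.
PN = (0.51 − 0.25) / 0.51 = 0.26 / 0.51 ≈ 0.5098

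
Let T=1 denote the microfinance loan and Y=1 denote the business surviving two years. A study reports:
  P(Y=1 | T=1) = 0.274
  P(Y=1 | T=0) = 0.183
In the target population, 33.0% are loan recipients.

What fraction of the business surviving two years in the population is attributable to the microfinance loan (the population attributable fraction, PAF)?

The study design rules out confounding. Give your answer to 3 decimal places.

PAF ≈ 0.141

Let p₁ = 0.274, p₀ = 0.183.
Overall risk P(Y=1) = π·p₁ + (1−π)·p₀ = 0.33×0.274 + 0.67×0.183 = 0.21303.
Under exogeneity, PAF = [P(Y=1) − p₀] / P(Y=1).
PAF = (0.21303 − 0.183) / 0.21303 ≈ 0.1410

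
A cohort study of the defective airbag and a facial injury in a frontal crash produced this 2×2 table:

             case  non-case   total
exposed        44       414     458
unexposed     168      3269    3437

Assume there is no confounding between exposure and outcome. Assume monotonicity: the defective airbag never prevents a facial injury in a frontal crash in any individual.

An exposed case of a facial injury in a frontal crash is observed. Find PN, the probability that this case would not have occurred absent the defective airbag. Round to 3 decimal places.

PN ≈ 0.491

p₁ = P(outcome | exposed) = 44/458 = 0.09607
p₀ = P(outcome | unexposed) = 168/3437 = 0.04888
Under exogeneity and monotonicity, PN = (p₁ − p₀) / p₁.
PN = (0.09607 − 0.04888) / 0.09607 = 0.04719 / 0.09607 ≈ 0.4912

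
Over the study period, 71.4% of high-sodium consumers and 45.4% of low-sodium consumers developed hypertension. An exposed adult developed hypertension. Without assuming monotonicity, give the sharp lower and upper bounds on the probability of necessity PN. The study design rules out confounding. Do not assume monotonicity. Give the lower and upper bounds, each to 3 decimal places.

p₁ = 0.714, p₀ = 0.454.
Under exogeneity alone the bounds on PN are max{0,(p₁−p₀)/p₁} ≤ PN ≤ min{1,(1−p₀)/p₁}.
  lower = (p₁ − p₀)/p₁ = 0.26 / 0.714 ≈ 0.3641
  upper = min{1, (1 − p₀)/p₁} = 0.546 / 0.714 ≈ 0.7647

0.364 ≤ PN ≤ 0.765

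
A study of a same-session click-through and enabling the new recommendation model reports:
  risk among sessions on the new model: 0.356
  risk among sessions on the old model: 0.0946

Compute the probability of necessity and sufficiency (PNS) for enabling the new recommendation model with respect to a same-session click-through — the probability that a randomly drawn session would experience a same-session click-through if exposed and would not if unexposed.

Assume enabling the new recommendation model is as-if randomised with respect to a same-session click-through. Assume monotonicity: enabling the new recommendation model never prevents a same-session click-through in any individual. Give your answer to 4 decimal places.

PNS ≈ 0.2614

Let p₁ = 0.356, p₀ = 0.0946.
Under exogeneity and monotonicity, PNS = p₁ − p₀.
PNS = 0.356 − 0.0946 = 0.2614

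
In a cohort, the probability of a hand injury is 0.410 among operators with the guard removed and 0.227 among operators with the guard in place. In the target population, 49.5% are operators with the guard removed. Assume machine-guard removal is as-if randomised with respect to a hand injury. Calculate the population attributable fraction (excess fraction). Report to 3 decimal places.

PAF ≈ 0.285

Let p₁ = 0.41, p₀ = 0.227.
Overall risk P(Y=1) = π·p₁ + (1−π)·p₀ = 0.495×0.41 + 0.505×0.227 = 0.31759.
Under exogeneity, PAF = [P(Y=1) − p₀] / P(Y=1).
PAF = (0.31759 − 0.227) / 0.31759 ≈ 0.2852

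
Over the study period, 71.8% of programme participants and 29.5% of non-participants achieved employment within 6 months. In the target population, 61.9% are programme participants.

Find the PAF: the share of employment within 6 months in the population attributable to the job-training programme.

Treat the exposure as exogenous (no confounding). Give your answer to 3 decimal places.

p₁ = 0.718, p₀ = 0.295.
Overall risk P(Y=1) = π·p₁ + (1−π)·p₀ = 0.619×0.718 + 0.381×0.295 = 0.55684.
Under exogeneity, PAF = [P(Y=1) − p₀] / P(Y=1).
PAF = (0.55684 − 0.295) / 0.55684 ≈ 0.4702

PAF ≈ 0.470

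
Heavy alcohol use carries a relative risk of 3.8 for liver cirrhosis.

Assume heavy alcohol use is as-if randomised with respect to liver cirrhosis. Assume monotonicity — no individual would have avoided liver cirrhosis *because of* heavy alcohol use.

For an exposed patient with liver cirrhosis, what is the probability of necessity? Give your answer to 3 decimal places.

Under exogeneity and monotonicity, PN = (RR − 1) / RR = 1 − 1/RR.
PN = (3.8 − 1) / 3.8 = 2.8 / 3.8 ≈ 0.7368

PN ≈ 0.737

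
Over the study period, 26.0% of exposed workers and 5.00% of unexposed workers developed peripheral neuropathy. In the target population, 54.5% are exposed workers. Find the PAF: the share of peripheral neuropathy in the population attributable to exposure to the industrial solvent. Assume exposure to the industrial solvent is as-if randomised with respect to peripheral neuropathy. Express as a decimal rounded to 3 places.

p₁ = 0.26, p₀ = 0.05.
Overall risk P(Y=1) = π·p₁ + (1−π)·p₀ = 0.545×0.26 + 0.455×0.05 = 0.16445.
Under exogeneity, PAF = [P(Y=1) − p₀] / P(Y=1).
PAF = (0.16445 − 0.05) / 0.16445 ≈ 0.6960

PAF ≈ 0.696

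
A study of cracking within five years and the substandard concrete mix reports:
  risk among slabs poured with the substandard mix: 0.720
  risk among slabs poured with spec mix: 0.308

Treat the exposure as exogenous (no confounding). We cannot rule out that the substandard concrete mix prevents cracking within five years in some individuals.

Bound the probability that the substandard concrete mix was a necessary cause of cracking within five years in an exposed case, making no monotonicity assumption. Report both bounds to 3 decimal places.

Let p₁ = 0.72, p₀ = 0.308.
Under exogeneity alone the bounds on PN are max{0,(p₁−p₀)/p₁} ≤ PN ≤ min{1,(1−p₀)/p₁}.
  lower = (p₁ − p₀)/p₁ = 0.412 / 0.72 ≈ 0.5722
  upper = min{1, (1 − p₀)/p₁} = 0.692 / 0.72 ≈ 0.9611

0.572 ≤ PN ≤ 0.961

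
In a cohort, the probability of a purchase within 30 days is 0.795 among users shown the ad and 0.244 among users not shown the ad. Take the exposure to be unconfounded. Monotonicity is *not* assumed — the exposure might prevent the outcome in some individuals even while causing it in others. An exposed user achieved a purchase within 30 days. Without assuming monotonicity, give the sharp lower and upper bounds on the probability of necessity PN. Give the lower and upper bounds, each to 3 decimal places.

0.693 ≤ PN ≤ 0.951

Let p₁ = 0.795, p₀ = 0.244.
Under exogeneity alone the bounds on PN are max{0,(p₁−p₀)/p₁} ≤ PN ≤ min{1,(1−p₀)/p₁}.
  lower = (p₁ − p₀)/p₁ = 0.551 / 0.795 ≈ 0.6931
  upper = min{1, (1 − p₀)/p₁} = 0.756 / 0.795 ≈ 0.9509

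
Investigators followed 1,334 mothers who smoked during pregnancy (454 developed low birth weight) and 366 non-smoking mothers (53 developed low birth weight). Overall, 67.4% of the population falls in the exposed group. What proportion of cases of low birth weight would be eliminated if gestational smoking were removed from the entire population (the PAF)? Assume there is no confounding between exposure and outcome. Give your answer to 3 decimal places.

p₁ = P(outcome | exposed) = 454/1334 = 0.34033
p₀ = P(outcome | unexposed) = 53/366 = 0.14481
Overall risk P(Y=1) = π·p₁ + (1−π)·p₀ = 0.674×0.34033 + 0.326×0.14481 = 0.27659.
Under exogeneity, PAF = [P(Y=1) − p₀] / P(Y=1).
PAF = (0.27659 − 0.14481) / 0.27659 ≈ 0.4764

PAF ≈ 0.476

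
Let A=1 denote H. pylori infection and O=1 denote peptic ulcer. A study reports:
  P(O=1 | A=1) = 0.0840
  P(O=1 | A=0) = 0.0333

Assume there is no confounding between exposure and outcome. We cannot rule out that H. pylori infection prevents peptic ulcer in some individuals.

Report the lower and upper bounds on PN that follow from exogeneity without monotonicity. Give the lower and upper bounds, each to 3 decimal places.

0.604 ≤ PN ≤ 1.000

Let p₁ = 0.084, p₀ = 0.0333.
Under exogeneity alone the bounds on PN are max{0,(p₁−p₀)/p₁} ≤ PN ≤ min{1,(1−p₀)/p₁}.
  lower = (p₁ − p₀)/p₁ = 0.0507 / 0.084 ≈ 0.6036
  upper = min{1, (1 − p₀)/p₁} = 0.9667 / 0.084 ≈ 11.5083 → capped at 1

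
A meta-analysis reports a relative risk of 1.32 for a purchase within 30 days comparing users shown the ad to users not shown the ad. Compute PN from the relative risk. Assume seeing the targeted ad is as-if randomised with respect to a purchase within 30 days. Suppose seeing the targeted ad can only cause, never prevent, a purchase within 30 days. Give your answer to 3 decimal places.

Under exogeneity and monotonicity, PN = (RR − 1) / RR = 1 − 1/RR.
PN = (1.32 − 1) / 1.32 = 0.32 / 1.32 ≈ 0.2424

PN ≈ 0.242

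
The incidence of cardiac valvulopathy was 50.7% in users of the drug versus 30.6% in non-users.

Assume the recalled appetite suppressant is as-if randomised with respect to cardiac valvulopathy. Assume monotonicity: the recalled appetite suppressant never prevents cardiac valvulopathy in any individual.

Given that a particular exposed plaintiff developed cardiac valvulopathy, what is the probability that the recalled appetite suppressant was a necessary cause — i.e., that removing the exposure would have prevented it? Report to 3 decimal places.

PN ≈ 0.396

p₁ = 0.507, p₀ = 0.306.
Under exogeneity and monotonicity, PN = (p₁ − p₀) / p₁.
PN = (0.507 − 0.306) / 0.507 = 0.201 / 0.507 ≈ 0.3964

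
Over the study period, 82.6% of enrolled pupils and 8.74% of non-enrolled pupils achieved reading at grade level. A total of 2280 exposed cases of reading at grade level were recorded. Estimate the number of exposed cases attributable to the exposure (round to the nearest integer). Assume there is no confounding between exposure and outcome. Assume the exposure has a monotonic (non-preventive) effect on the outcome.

p₁ = 0.826, p₀ = 0.0874.
PN = (p₁ − p₀)/p₁ = (0.826 − 0.0874) / 0.826 ≈ 0.89419.
Attributable cases ≈ PN × (exposed cases) = 0.89419 × 2280 ≈ 2038.75.

about 2039 cases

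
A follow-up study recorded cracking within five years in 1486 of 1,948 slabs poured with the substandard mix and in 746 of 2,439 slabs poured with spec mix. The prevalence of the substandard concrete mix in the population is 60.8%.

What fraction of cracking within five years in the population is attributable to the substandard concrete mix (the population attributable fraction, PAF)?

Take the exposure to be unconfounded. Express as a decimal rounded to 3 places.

PAF ≈ 0.476

p₁ = P(outcome | exposed) = 1486/1948 = 0.76283
p₀ = P(outcome | unexposed) = 746/2439 = 0.30586
Overall risk P(Y=1) = π·p₁ + (1−π)·p₀ = 0.608×0.76283 + 0.392×0.30586 = 0.5837.
Under exogeneity, PAF = [P(Y=1) − p₀] / P(Y=1).
PAF = (0.5837 − 0.30586) / 0.5837 ≈ 0.4760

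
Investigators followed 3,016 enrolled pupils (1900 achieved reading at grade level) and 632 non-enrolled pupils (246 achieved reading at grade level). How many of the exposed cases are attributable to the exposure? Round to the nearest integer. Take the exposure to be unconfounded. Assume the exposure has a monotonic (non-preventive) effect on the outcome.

about 726 cases

p₁ = P(outcome | exposed) = 1900/3016 = 0.62997
p₀ = P(outcome | unexposed) = 246/632 = 0.38924
PN = (p₁ − p₀)/p₁ = (0.62997 − 0.38924) / 0.62997 ≈ 0.38213.
Attributable cases ≈ PN × (exposed cases) = 0.38213 × 1900 ≈ 726.05.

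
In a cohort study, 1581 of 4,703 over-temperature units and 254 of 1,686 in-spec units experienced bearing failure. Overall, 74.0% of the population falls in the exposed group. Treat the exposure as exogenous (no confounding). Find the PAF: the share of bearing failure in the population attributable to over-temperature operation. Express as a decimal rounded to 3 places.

PAF ≈ 0.477

p₁ = P(outcome | exposed) = 1581/4703 = 0.33617
p₀ = P(outcome | unexposed) = 254/1686 = 0.15065
Overall risk P(Y=1) = π·p₁ + (1−π)·p₀ = 0.74×0.33617 + 0.26×0.15065 = 0.28793.
Under exogeneity, PAF = [P(Y=1) − p₀] / P(Y=1).
PAF = (0.28793 − 0.15065) / 0.28793 ≈ 0.4768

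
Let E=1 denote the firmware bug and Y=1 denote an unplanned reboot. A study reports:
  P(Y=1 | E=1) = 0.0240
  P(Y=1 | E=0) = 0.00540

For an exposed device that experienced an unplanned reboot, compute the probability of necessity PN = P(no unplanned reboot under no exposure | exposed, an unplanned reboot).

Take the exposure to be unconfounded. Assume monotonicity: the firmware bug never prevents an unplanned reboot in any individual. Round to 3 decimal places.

PN ≈ 0.775

Let p₁ = 0.024, p₀ = 0.0054.
Under exogeneity and monotonicity, PN = (p₁ − p₀) / p₁.
PN = (0.024 − 0.0054) / 0.024 = 0.0186 / 0.024 ≈ 0.7750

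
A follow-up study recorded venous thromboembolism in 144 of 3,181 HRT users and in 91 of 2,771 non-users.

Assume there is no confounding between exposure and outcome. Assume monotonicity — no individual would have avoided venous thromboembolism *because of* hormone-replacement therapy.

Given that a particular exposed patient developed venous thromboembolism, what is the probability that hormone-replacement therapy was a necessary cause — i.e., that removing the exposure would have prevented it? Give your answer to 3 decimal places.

p₁ = P(outcome | exposed) = 144/3181 = 0.045269
p₀ = P(outcome | unexposed) = 91/2771 = 0.03284
Under exogeneity and monotonicity, PN = (p₁ − p₀) / p₁.
PN = (0.045269 − 0.03284) / 0.045269 = 0.012429 / 0.045269 ≈ 0.2746

PN ≈ 0.275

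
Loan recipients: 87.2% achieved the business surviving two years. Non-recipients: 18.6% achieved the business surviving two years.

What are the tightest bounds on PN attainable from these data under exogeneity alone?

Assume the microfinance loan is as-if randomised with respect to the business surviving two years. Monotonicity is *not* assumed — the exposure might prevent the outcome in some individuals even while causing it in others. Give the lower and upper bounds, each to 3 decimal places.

p₁ = 0.872, p₀ = 0.186.
Under exogeneity alone the bounds on PN are max{0,(p₁−p₀)/p₁} ≤ PN ≤ min{1,(1−p₀)/p₁}.
  lower = (p₁ − p₀)/p₁ = 0.686 / 0.872 ≈ 0.7867
  upper = min{1, (1 − p₀)/p₁} = 0.814 / 0.872 ≈ 0.9335

0.787 ≤ PN ≤ 0.933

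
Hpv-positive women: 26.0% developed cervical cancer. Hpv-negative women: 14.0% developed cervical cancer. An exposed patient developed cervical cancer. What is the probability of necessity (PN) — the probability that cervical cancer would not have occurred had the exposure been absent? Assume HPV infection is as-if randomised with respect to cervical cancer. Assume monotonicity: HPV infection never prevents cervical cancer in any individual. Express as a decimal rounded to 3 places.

PN ≈ 0.462

p₁ = 0.26, p₀ = 0.14.
Under exogeneity and monotonicity, PN = (p₁ − p₀) / p₁.
PN = (0.26 − 0.14) / 0.26 = 0.12 / 0.26 ≈ 0.4615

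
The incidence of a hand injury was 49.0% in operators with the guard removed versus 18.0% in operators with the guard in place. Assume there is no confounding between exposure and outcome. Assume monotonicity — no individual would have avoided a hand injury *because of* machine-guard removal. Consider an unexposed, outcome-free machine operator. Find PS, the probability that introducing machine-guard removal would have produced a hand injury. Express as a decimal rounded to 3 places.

PS ≈ 0.378

p₁ = 0.49, p₀ = 0.18.
Under exogeneity and monotonicity, PS = (p₁ − p₀) / (1 − p₀).
PS = (0.49 − 0.18) / (1 − 0.18) = 0.31 / 0.82 ≈ 0.3780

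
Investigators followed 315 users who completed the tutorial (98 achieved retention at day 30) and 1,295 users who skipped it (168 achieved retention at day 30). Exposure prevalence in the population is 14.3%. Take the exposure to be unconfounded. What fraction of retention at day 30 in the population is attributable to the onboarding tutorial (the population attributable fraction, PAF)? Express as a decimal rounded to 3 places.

p₁ = P(outcome | exposed) = 98/315 = 0.31111
p₀ = P(outcome | unexposed) = 168/1295 = 0.12973
Overall risk P(Y=1) = π·p₁ + (1−π)·p₀ = 0.143×0.31111 + 0.857×0.12973 = 0.15567.
Under exogeneity, PAF = [P(Y=1) − p₀] / P(Y=1).
PAF = (0.15567 − 0.12973) / 0.15567 ≈ 0.1666

PAF ≈ 0.167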